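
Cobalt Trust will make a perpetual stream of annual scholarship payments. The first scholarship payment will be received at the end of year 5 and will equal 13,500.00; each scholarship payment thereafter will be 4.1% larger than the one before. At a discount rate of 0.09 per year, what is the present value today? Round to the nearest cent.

195178.37

Value at end of year 4: C₁ / (r − g) = 13,500.00 / (0.09 − 0.041) = 275,510.2041
Discount to today: PV = 275,510.2041 / (1 + 0.09)^4 = 275,510.2041 / 1.411582 = 195,178.37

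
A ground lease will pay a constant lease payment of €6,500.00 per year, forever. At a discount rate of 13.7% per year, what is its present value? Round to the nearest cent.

Level perpetuity: PV = C / r = €6,500.00 / 0.137 = €47,445.26

€47445.26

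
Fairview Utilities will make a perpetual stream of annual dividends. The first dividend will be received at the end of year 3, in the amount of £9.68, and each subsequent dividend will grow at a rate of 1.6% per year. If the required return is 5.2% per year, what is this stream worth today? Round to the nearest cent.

£242.96

Value at end of year 2: C₁ / (r − g) = £9.68 / (0.052 − 0.016) = £268.8889
Discount to today: PV = £268.8889 / (1 + 0.052)^2 = £268.8889 / 1.106704 = £242.96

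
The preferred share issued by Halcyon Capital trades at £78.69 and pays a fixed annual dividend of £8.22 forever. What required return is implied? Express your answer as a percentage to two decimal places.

10.45%

P = C/r ⇒ r = C/P = £8.22/£78.69 = 0.104461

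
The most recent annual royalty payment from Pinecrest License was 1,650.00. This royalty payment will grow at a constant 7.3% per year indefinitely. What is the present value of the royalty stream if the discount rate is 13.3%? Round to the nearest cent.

D₁ = D₀ × (1 + g) = 1,650.00 × 1.073 = 1,770.4500
Growing perpetuity: P = D₁ / (r − g) = 1,770.4500 / (0.133 − 0.073) = 29,507.50

29507.50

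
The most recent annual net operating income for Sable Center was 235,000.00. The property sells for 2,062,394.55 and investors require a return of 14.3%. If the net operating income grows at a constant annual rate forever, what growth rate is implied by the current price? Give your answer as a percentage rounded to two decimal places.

2.61%

P = D₀(1+g)/(r−g) ⇒ P(r−g) = D₀(1+g) ⇒ g(P+D₀) = P·r − D₀
g = (P·r − D₀)/(P + D₀) = (2,062,394.55×0.143 − 235,000.00) / (2,062,394.55 + 235,000.00) = 0.026083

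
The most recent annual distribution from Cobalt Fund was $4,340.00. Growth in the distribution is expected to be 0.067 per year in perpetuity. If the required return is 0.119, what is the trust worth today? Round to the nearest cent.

$89053.46

D₁ = D₀ × (1 + g) = $4,340.00 × 1.067 = $4,630.7800
Growing perpetuity: P = D₁ / (r − g) = $4,630.7800 / (0.119 − 0.067) = $89,053.46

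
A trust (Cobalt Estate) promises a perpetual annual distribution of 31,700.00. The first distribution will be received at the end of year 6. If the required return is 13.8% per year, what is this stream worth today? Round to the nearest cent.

120356.31

Value at end of year 5: C / r = 31,700.00 / 0.138 = 229,710.1449
Discount to today: PV = 229,710.1449 / (1 + 0.138)^5 = 229,710.1449 / 1.908584 = 120,356.31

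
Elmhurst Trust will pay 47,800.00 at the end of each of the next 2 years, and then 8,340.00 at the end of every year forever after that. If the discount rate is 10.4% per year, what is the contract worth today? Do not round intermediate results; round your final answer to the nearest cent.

PV of 2-year annuity: 47,800.00 × [1 − (1+0.104)^−2] / 0.104 = 82515.49044
Perpetuity value at year 2: 8,340.00 / 0.104 = 80192.30769
PV of perpetuity: 80192.30769 / (1+0.104)^2 = 65795.25350
Total PV = 82515.49044 + 65795.25350 = 148310.74395

148310.74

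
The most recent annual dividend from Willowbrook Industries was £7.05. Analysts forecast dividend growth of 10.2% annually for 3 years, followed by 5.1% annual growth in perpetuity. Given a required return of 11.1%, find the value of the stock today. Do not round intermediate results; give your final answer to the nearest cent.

£141.32

D_1 = 7.76910
D_2 = 8.56155
D_3 = 9.43483
Terminal value at year 3: TV = D_3×(1+g_2)/(r−g_2) = 9.91600/0.06 = 165.26670
P_0 = D_1/(1+r)^1 + D_2/(1+r)^2 + D_3/(1+r)^3 + TV/(1+r)^3
    = 6.99289 + 6.93624 + 6.88005 + 120.51558 = 141.32476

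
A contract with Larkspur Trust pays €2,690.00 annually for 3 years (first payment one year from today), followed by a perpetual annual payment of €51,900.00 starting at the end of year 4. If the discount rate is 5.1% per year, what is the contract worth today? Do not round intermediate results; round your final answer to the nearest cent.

PV of 3-year annuity: €2,690.00 × [1 − (1+0.051)^−3] / 0.051 = 7311.83221
Perpetuity value at year 3: €51,900.00 / 0.051 = 1017647.05882
PV of perpetuity: 1017647.05882 / (1+0.051)^3 = 876574.90572
Total PV = 7311.83221 + 876574.90572 = 883886.73793

€883886.74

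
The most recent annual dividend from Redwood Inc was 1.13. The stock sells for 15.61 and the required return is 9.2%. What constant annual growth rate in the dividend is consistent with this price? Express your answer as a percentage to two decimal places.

P = D₀(1+g)/(r−g) ⇒ P(r−g) = D₀(1+g) ⇒ g(P+D₀) = P·r − D₀
g = (P·r − D₀)/(P + D₀) = (15.61×0.092 − 1.13) / (15.61 + 1.13) = 0.018287

1.83%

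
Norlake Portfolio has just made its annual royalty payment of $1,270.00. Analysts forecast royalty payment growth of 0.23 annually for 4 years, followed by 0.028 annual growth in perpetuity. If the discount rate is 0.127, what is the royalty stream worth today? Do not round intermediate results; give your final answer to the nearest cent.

$25062.25

D_1 = 1562.10000
D_2 = 1921.38300
D_3 = 2363.30109
D_4 = 2906.86034
Terminal value at year 4: TV = D_4×(1+g_2)/(r−g_2) = 2988.25243/0.099 = 30184.36798
P_0 = D_1/(1+r)^1 + D_2/(1+r)^2 + D_3/(1+r)^3 + D_4/(1+r)^4 + TV/(1+r)^4
    = 1386.06921 + 1512.74634 + 1651.00089 + 1801.89094 + 18710.54434 = 25062.25173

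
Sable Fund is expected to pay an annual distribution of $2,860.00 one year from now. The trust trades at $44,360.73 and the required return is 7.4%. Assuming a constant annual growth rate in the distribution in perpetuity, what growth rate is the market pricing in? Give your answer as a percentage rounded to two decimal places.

0.95%

P = D₁/(r−g) ⇒ g = r − D₁/P = 0.074 − $2,860.00/$44,360.73 = 0.009529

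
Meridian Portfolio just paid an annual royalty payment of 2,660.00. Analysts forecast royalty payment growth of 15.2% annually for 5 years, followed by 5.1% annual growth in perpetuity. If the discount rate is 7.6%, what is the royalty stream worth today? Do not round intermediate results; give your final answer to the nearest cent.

173704.12

D_1 = 3064.32000
D_2 = 3530.09664
D_3 = 4066.67133
D_4 = 4684.80537
D_5 = 5396.89579
Terminal value at year 5: TV = D_5×(1+g_2)/(r−g_2) = 5672.13747/0.025 = 226885.49892
P_0 = D_1/(1+r)^1 + D_2/(1+r)^2 + D_3/(1+r)^3 + D_4/(1+r)^4 + D_5/(1+r)^5 + TV/(1+r)^5
    = 2847.88104 + 3049.03249 + 3264.39166 + 3494.96208 + 3741.81813 + 157306.03437 = 173704.11977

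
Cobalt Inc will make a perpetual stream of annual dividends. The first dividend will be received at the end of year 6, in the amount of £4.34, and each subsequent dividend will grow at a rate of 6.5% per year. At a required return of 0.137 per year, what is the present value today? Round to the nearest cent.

£31.72

Value at end of year 5: C₁ / (r − g) = £4.34 / (0.137 − 0.065) = £60.2778
Discount to today: PV = £60.2778 / (1 + 0.137)^5 = £60.2778 / 1.900213 = £31.72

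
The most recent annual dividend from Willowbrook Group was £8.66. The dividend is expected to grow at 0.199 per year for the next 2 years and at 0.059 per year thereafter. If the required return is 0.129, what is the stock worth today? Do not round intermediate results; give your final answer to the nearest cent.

D_1 = 10.38334
D_2 = 12.44962
Terminal value at year 2: TV = D_2×(1+g_2)/(r−g_2) = 13.18415/0.07 = 188.34504
P_0 = D_1/(1+r)^1 + D_2/(1+r)^2 + TV/(1+r)^2
    = 9.19694 + 9.76716 + 147.76320 = 166.72730

£166.73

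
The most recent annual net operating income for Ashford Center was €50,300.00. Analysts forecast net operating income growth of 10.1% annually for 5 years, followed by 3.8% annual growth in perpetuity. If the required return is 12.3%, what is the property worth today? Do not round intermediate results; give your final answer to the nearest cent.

€793495.80

D_1 = 55380.30000
D_2 = 60973.71030
D_3 = 67132.05504
D_4 = 73912.39260
D_5 = 81377.54425
Terminal value at year 5: TV = D_5×(1+g_2)/(r−g_2) = 84469.89093/0.085 = 993763.42275
P_0 = D_1/(1+r)^1 + D_2/(1+r)^2 + D_3/(1+r)^3 + D_4/(1+r)^4 + D_5/(1+r)^5 + TV/(1+r)^5
    = 49314.60374 + 48348.51177 + 47401.34591 + 46472.73540 + 45562.31671 + 556396.29117 = 793495.80470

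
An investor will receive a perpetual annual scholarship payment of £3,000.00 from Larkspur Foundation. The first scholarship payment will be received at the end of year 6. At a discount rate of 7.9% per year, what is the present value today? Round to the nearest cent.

£25964.92

Value at end of year 5: C / r = £3,000.00 / 0.079 = £37,974.6835
Discount to today: PV = £37,974.6835 / (1 + 0.079)^5 = £37,974.6835 / 1.462538 = £25,964.92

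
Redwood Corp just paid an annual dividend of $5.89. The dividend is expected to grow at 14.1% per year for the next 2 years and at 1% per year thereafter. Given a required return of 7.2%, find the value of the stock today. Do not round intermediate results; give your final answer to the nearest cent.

$121.64

D_1 = 6.72049
D_2 = 7.66808
Terminal value at year 2: TV = D_2×(1+g_2)/(r−g_2) = 7.74476/0.062 = 124.91548
P_0 = D_1/(1+r)^1 + D_2/(1+r)^2 + TV/(1+r)^2
    = 6.26911 + 6.67263 + 108.69929 = 121.64103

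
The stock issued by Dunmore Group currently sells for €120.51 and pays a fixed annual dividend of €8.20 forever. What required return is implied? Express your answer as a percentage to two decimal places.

6.80%

P = C/r ⇒ r = C/P = €8.20/€120.51 = 0.068044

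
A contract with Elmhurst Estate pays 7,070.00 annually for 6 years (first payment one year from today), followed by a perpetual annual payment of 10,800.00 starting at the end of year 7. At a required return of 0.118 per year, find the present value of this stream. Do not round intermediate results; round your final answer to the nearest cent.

76102.61

PV of 6-year annuity: 7,070.00 × [1 − (1+0.118)^−6] / 0.118 = 29233.04797
Perpetuity value at year 6: 10,800.00 / 0.118 = 91525.42373
PV of perpetuity: 91525.42373 / (1+0.118)^6 = 46869.56544
Total PV = 29233.04797 + 46869.56544 = 76102.61341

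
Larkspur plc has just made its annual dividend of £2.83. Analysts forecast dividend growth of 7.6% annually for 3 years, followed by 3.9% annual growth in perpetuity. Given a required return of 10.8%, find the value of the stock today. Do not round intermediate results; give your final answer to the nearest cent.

£47.04

D_1 = 3.04508
D_2 = 3.27651
D_3 = 3.52552
Terminal value at year 3: TV = D_3×(1+g_2)/(r−g_2) = 3.66302/0.069 = 53.08719
P_0 = D_1/(1+r)^1 + D_2/(1+r)^2 + D_3/(1+r)^3 + TV/(1+r)^3
    = 2.74827 + 2.66889 + 2.59181 + 39.02747 = 47.03645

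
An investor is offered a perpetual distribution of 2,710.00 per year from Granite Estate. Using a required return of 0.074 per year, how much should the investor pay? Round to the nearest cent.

Level perpetuity: PV = C / r = 2,710.00 / 0.074 = 36,621.62

36621.62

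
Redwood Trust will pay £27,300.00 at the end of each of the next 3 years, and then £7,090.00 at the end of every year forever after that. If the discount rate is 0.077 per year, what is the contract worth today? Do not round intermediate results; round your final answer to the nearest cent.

£144444.28

PV of 3-year annuity: £27,300.00 × [1 − (1+0.077)^−3] / 0.077 = 70737.33773
Perpetuity value at year 3: £7,090.00 / 0.077 = 92077.92208
PV of perpetuity: 92077.92208 / (1+0.077)^3 = 73706.94316
Total PV = 70737.33773 + 73706.94316 = 144444.28089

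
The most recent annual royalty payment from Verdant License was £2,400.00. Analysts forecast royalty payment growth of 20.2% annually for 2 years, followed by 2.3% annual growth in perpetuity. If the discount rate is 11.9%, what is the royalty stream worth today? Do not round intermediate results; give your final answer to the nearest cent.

D_1 = 2884.80000
D_2 = 3467.52960
Terminal value at year 2: TV = D_2×(1+g_2)/(r−g_2) = 3547.28278/0.096 = 36950.86230
P_0 = D_1/(1+r)^1 + D_2/(1+r)^2 + TV/(1+r)^2
    = 2578.01609 + 2769.23622 + 29509.67352 = 34856.92583

£34856.93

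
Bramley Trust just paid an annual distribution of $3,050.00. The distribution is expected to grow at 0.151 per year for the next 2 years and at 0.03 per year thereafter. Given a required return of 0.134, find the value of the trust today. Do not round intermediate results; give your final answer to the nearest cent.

$37357.04

D_1 = 3510.55000
D_2 = 4040.64305
Terminal value at year 2: TV = D_2×(1+g_2)/(r−g_2) = 4161.86234/0.104 = 40017.90713
P_0 = D_1/(1+r)^1 + D_2/(1+r)^2 + TV/(1+r)^2
    = 3095.72310 + 3142.13165 + 31119.18847 = 37357.04323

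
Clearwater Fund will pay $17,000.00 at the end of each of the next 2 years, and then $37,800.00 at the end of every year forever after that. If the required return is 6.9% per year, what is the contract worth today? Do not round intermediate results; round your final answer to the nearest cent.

PV of 2-year annuity: $17,000.00 × [1 − (1+0.069)^−2] / 0.069 = 30778.96428
Perpetuity value at year 2: $37,800.00 / 0.069 = 547826.08696
PV of perpetuity: 547826.08696 / (1+0.069)^2 = 479388.15462
Total PV = 30778.96428 + 479388.15462 = 510167.11890

$510167.12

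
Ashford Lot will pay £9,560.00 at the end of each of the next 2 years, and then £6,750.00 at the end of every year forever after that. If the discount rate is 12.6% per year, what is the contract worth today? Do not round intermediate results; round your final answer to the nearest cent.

PV of 2-year annuity: £9,560.00 × [1 − (1+0.126)^−2] / 0.126 = 16030.40045
Perpetuity value at year 2: £6,750.00 / 0.126 = 53571.42857
PV of perpetuity: 53571.42857 / (1+0.126)^2 = 42252.89269
Total PV = 16030.40045 + 42252.89269 = 58283.29314

£58283.29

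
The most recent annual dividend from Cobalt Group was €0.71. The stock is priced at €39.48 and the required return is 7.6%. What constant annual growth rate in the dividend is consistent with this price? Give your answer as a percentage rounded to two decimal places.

P = D₀(1+g)/(r−g) ⇒ P(r−g) = D₀(1+g) ⇒ g(P+D₀) = P·r − D₀
g = (P·r − D₀)/(P + D₀) = (€39.48×0.076 − €0.71) / (€39.48 + €0.71) = 0.056991

5.70%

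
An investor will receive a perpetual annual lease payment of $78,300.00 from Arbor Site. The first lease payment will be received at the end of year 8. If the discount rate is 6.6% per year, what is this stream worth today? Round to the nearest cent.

Value at end of year 7: C / r = $78,300.00 / 0.066 = $1,186,363.6364
Discount to today: PV = $1,186,363.6364 / (1 + 0.066)^7 = $1,186,363.6364 / 1.564229 = $758,433.30

$758433.30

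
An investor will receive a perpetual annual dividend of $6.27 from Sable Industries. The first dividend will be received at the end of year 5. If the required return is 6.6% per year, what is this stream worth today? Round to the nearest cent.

$73.57

Value at end of year 4: C / r = $6.27 / 0.066 = $95.0000
Discount to today: PV = $95.0000 / (1 + 0.066)^4 = $95.0000 / 1.291305 = $73.57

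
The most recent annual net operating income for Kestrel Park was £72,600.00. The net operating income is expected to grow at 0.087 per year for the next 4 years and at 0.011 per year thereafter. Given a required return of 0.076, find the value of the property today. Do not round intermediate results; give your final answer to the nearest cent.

D_1 = 78916.20000
D_2 = 85781.90940
D_3 = 93244.93552
D_4 = 101357.24491
Terminal value at year 4: TV = D_4×(1+g_2)/(r−g_2) = 102472.17460/0.065 = 1576494.99387
P_0 = D_1/(1+r)^1 + D_2/(1+r)^2 + D_3/(1+r)^3 + D_4/(1+r)^4 + TV/(1+r)^4
    = 73342.19331 + 74091.97410 + 74849.41993 + 75614.60916 + 1176097.99792 = 1473996.19442

£1473996.19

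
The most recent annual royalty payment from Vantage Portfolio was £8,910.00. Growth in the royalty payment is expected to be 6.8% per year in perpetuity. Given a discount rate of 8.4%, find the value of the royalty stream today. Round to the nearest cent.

£594742.50

D₁ = D₀ × (1 + g) = £8,910.00 × 1.068 = £9,515.8800
Growing perpetuity: P = D₁ / (r − g) = £9,515.8800 / (0.084 − 0.068) = £594,742.50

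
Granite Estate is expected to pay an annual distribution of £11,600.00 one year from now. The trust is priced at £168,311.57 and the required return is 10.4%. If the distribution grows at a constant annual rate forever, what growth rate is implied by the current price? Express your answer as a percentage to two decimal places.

P = D₁/(r−g) ⇒ g = r − D₁/P = 0.104 − £11,600.00/£168,311.57 = 0.035080

3.51%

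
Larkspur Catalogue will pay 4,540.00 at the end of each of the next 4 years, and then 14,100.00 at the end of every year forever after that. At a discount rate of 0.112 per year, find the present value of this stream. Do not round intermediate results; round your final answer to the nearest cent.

PV of 4-year annuity: 4,540.00 × [1 − (1+0.112)^−4] / 0.112 = 14025.16775
Perpetuity value at year 4: 14,100.00 / 0.112 = 125892.85714
PV of perpetuity: 125892.85714 / (1+0.112)^4 = 82334.51678
Total PV = 14025.16775 + 82334.51678 = 96359.68453

96359.68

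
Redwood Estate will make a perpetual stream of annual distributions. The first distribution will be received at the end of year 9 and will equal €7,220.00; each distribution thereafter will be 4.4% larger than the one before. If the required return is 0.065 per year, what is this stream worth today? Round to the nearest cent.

Value at end of year 8: C₁ / (r − g) = €7,220.00 / (0.065 − 0.044) = €343,809.5238
Discount to today: PV = €343,809.5238 / (1 + 0.065)^8 = €343,809.5238 / 1.654996 = €207,740.44

€207740.44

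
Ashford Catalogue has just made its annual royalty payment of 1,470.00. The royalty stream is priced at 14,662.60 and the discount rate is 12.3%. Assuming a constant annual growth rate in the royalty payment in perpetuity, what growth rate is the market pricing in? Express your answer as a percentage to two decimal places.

P = D₀(1+g)/(r−g) ⇒ P(r−g) = D₀(1+g) ⇒ g(P+D₀) = P·r − D₀
g = (P·r − D₀)/(P + D₀) = (14,662.60×0.123 − 1,470.00) / (14,662.60 + 1,470.00) = 0.020672

2.07%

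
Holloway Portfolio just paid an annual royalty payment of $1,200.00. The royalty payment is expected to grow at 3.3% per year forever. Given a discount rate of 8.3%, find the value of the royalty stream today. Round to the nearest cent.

$24792.00

D₁ = D₀ × (1 + g) = $1,200.00 × 1.033 = $1,239.6000
Growing perpetuity: P = D₁ / (r − g) = $1,239.6000 / (0.083 − 0.033) = $24,792.00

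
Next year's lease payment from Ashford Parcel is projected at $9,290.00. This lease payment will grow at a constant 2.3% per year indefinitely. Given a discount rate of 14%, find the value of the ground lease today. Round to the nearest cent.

$79401.71

Growing perpetuity: P = D₁ / (r − g) = $9,290.0000 / (0.14 − 0.023) = $79,401.71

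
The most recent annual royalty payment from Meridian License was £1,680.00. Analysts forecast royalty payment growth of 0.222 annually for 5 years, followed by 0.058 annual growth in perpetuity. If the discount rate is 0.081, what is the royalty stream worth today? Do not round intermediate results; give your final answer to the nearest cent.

D_1 = 2052.96000
D_2 = 2508.71712
D_3 = 3065.65232
D_4 = 3746.22714
D_5 = 4577.88956
Terminal value at year 5: TV = D_5×(1+g_2)/(r−g_2) = 4843.40715/0.023 = 210582.91976
P_0 = D_1/(1+r)^1 + D_2/(1+r)^2 + D_3/(1+r)^3 + D_4/(1+r)^4 + D_5/(1+r)^5 + TV/(1+r)^5
    = 1899.13043 + 2146.84310 + 2426.86611 + 2743.41387 + 3101.25046 + 142657.52109 = 154975.02507

£154975.03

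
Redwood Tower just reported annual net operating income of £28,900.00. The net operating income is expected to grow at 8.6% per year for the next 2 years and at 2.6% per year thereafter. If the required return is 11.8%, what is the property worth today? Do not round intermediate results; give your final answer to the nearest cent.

£359454.01

D_1 = 31385.40000
D_2 = 34084.54440
Terminal value at year 2: TV = D_2×(1+g_2)/(r−g_2) = 34970.74255/0.092 = 380116.76690
P_0 = D_1/(1+r)^1 + D_2/(1+r)^2 + TV/(1+r)^2
    = 28072.80859 + 27269.29349 + 304111.90352 = 359454.00560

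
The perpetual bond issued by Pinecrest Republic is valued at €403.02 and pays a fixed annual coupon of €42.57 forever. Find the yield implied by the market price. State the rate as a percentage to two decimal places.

P = C/r ⇒ r = C/P = €42.57/€403.02 = 0.105628

10.56%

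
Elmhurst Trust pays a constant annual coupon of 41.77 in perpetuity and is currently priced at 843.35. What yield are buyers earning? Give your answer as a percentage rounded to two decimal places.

4.95%

P = C/r ⇒ r = C/P = 41.77/843.35 = 0.049529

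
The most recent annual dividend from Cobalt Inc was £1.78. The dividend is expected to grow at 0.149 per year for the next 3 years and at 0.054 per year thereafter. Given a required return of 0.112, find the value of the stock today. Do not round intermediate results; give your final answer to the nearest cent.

£41.39

D_1 = 2.04522
D_2 = 2.34996
D_3 = 2.70010
Terminal value at year 3: TV = D_3×(1+g_2)/(r−g_2) = 2.84591/0.058 = 49.06736
P_0 = D_1/(1+r)^1 + D_2/(1+r)^2 + D_3/(1+r)^3 + TV/(1+r)^3
    = 1.83923 + 1.90042 + 1.96366 + 35.68440 = 41.38770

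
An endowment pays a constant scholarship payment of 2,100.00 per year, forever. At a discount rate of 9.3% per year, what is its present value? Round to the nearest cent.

22580.65

Level perpetuity: PV = C / r = 2,100.00 / 0.093 = 22,580.65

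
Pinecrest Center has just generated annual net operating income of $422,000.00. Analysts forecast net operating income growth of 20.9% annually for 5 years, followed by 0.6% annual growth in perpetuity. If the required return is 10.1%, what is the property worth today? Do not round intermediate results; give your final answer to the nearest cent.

$9953149.32

D_1 = 510198.00000
D_2 = 616829.38200
D_3 = 745746.72284
D_4 = 901607.78791
D_5 = 1090043.81558
Terminal value at year 5: TV = D_5×(1+g_2)/(r−g_2) = 1096584.07848/0.095 = 11542990.29977
P_0 = D_1/(1+r)^1 + D_2/(1+r)^2 + D_3/(1+r)^3 + D_4/(1+r)^4 + D_5/(1+r)^5 + TV/(1+r)^5
    = 463395.09537 + 508850.74505 + 558765.25955 + 613576.02071 + 673763.31429 + 7134798.88605 = 9953149.32102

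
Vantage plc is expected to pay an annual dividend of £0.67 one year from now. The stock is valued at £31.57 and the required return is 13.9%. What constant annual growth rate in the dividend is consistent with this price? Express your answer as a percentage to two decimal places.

11.78%

P = D₁/(r−g) ⇒ g = r − D₁/P = 0.139 − £0.67/£31.57 = 0.117777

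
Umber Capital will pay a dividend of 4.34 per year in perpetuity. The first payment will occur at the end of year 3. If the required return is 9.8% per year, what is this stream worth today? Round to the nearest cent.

Value at end of year 2: C / r = 4.34 / 0.098 = 44.2857
Discount to today: PV = 44.2857 / (1 + 0.098)^2 = 44.2857 / 1.205604 = 36.73

36.73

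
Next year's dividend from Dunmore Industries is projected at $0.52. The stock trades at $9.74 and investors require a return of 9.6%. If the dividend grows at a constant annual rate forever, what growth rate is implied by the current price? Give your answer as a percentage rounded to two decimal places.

P = D₁/(r−g) ⇒ g = r − D₁/P = 0.096 − $0.52/$9.74 = 0.042612

4.26%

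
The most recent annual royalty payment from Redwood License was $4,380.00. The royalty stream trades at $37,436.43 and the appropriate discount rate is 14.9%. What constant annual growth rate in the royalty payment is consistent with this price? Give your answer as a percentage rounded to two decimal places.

2.86%

P = D₀(1+g)/(r−g) ⇒ P(r−g) = D₀(1+g) ⇒ g(P+D₀) = P·r − D₀
g = (P·r − D₀)/(P + D₀) = ($37,436.43×0.149 − $4,380.00) / ($37,436.43 + $4,380.00) = 0.028650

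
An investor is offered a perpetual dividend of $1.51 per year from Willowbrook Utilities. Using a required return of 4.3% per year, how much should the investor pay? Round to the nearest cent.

Level perpetuity: PV = C / r = $1.51 / 0.043 = $35.12

$35.12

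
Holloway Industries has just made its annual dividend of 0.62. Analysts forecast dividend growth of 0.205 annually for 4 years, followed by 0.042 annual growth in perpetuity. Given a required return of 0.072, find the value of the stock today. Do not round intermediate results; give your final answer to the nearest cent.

37.73

D_1 = 0.74710
D_2 = 0.90026
D_3 = 1.08481
D_4 = 1.30719
Terminal value at year 4: TV = D_4×(1+g_2)/(r−g_2) = 1.36210/0.03 = 45.40319
P_0 = D_1/(1+r)^1 + D_2/(1+r)^2 + D_3/(1+r)^3 + D_4/(1+r)^4 + TV/(1+r)^4
    = 0.69692 + 0.78339 + 0.88058 + 0.98983 + 34.38011 = 37.73082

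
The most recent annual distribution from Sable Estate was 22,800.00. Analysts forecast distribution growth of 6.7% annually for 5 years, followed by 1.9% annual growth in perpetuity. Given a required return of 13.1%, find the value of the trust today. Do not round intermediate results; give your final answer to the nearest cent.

D_1 = 24327.60000
D_2 = 25957.54920
D_3 = 27696.70500
D_4 = 29552.38423
D_5 = 31532.39397
Terminal value at year 5: TV = D_5×(1+g_2)/(r−g_2) = 32131.50946/0.112 = 286888.47732
P_0 = D_1/(1+r)^1 + D_2/(1+r)^2 + D_3/(1+r)^3 + D_4/(1+r)^4 + D_5/(1+r)^5 + TV/(1+r)^5
    = 21509.81432 + 20292.63650 + 19144.33523 + 18061.01299 + 17038.99280 + 155024.40774 = 251071.19959

251071.20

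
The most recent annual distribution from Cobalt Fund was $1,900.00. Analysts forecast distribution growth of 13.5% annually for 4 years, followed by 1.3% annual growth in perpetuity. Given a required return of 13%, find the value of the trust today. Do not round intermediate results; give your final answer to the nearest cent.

$24427.97

D_1 = 2156.50000
D_2 = 2447.62750
D_3 = 2778.05721
D_4 = 3153.09494
Terminal value at year 4: TV = D_4×(1+g_2)/(r−g_2) = 3194.08517/0.117 = 27299.87325
P_0 = D_1/(1+r)^1 + D_2/(1+r)^2 + D_3/(1+r)^3 + D_4/(1+r)^4 + TV/(1+r)^4
    = 1908.40708 + 1916.85136 + 1925.33300 + 1933.85217 + 16743.52353 = 24427.96714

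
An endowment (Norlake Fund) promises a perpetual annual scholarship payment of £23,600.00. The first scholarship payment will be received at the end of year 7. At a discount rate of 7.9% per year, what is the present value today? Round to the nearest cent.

Value at end of year 6: C / r = £23,600.00 / 0.079 = £298,734.1772
Discount to today: PV = £298,734.1772 / (1 + 0.079)^6 = £298,734.1772 / 1.578079 = £189,302.45

£189302.45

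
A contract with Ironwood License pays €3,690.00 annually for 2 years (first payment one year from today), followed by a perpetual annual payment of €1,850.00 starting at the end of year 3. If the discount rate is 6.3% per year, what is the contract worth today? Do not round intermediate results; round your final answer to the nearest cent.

€32724.39

PV of 2-year annuity: €3,690.00 × [1 − (1+0.063)^−2] / 0.063 = 6736.88393
Perpetuity value at year 2: €1,850.00 / 0.063 = 29365.07937
PV of perpetuity: 29365.07937 / (1+0.063)^2 = 25987.50883
Total PV = 6736.88393 + 25987.50883 = 32724.39276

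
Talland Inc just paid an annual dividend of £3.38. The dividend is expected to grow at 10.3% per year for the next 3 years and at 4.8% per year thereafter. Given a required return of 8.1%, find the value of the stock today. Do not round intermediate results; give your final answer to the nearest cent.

D_1 = 3.72814
D_2 = 4.11214
D_3 = 4.53569
Terminal value at year 3: TV = D_3×(1+g_2)/(r−g_2) = 4.75340/0.033 = 144.04248
P_0 = D_1/(1+r)^1 + D_2/(1+r)^2 + D_3/(1+r)^3 + TV/(1+r)^3
    = 3.44879 + 3.51898 + 3.59059 + 114.02852 = 124.58688

£124.59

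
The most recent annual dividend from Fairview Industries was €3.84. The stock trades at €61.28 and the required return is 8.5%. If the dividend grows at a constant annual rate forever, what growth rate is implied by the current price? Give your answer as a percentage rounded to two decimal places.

P = D₀(1+g)/(r−g) ⇒ P(r−g) = D₀(1+g) ⇒ g(P+D₀) = P·r − D₀
g = (P·r − D₀)/(P + D₀) = (€61.28×0.085 − €3.84) / (€61.28 + €3.84) = 0.021020

2.10%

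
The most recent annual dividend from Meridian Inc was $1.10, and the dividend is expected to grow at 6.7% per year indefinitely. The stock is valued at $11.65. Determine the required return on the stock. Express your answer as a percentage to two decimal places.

16.77%

D₁ = $1.10 × 1.067 = $1.1737
P = D₁/(r − g) ⇒ r = D₁/P + g = $1.1737/$11.65 + 0.067 = 0.100747 + 0.067 = 0.167747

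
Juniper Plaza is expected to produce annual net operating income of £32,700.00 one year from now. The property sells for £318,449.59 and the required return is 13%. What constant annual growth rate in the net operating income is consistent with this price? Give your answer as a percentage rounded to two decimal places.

P = D₁/(r−g) ⇒ g = r − D₁/P = 0.13 − £32,700.00/£318,449.59 = 0.027315

2.73%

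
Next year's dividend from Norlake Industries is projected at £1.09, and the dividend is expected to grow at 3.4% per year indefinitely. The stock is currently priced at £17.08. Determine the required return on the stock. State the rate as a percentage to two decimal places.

9.78%

P = D₁/(r − g) ⇒ r = D₁/P + g = £1.0900/£17.08 + 0.034 = 0.063817 + 0.034 = 0.097817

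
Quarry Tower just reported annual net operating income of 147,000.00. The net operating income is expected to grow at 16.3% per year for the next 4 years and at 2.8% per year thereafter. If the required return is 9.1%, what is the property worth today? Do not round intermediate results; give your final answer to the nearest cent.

D_1 = 170961.00000
D_2 = 198827.64300
D_3 = 231236.54881
D_4 = 268928.10626
Terminal value at year 4: TV = D_4×(1+g_2)/(r−g_2) = 276458.09324/0.063 = 4388223.70223
P_0 = D_1/(1+r)^1 + D_2/(1+r)^2 + D_3/(1+r)^3 + D_4/(1+r)^4 + TV/(1+r)^4
    = 156701.19157 + 167042.60843 + 178066.50192 + 189817.91177 + 3097346.24281 = 3788974.45649

3788974.46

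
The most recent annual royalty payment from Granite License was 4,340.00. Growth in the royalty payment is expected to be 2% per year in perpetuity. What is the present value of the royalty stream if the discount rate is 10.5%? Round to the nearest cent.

52080.00

D₁ = D₀ × (1 + g) = 4,340.00 × 1.02 = 4,426.8000
Growing perpetuity: P = D₁ / (r − g) = 4,426.8000 / (0.105 − 0.02) = 52,080.00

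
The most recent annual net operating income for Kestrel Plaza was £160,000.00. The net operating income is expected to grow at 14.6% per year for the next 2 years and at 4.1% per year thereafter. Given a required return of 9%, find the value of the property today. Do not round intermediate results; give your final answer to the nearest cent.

£4102512.64

D_1 = 183360.00000
D_2 = 210130.56000
Terminal value at year 2: TV = D_2×(1+g_2)/(r−g_2) = 218745.91296/0.049 = 4464202.30531
P_0 = D_1/(1+r)^1 + D_2/(1+r)^2 + TV/(1+r)^2
    = 168220.18349 + 176862.68833 + 3757429.76627 = 4102512.63808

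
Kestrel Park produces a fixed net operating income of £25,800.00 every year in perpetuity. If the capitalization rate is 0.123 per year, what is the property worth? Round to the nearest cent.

£209756.10

Level perpetuity: PV = C / r = £25,800.00 / 0.123 = £209,756.10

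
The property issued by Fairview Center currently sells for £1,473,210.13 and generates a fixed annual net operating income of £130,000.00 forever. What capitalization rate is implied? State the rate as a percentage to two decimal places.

P = C/r ⇒ r = C/P = £130,000.00/£1,473,210.13 = 0.088243

8.82%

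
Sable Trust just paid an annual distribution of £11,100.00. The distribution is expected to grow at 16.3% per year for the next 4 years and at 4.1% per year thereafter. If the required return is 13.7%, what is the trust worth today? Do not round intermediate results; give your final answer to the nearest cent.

D_1 = 12909.30000
D_2 = 15013.51590
D_3 = 17460.71899
D_4 = 20306.81619
Terminal value at year 4: TV = D_4×(1+g_2)/(r−g_2) = 21139.39565/0.096 = 220202.03803
P_0 = D_1/(1+r)^1 + D_2/(1+r)^2 + D_3/(1+r)^3 + D_4/(1+r)^4 + TV/(1+r)^4
    = 11353.82586 + 11613.45600 + 11879.02316 + 12150.66309 + 131758.75285 = 178755.72095

£178755.72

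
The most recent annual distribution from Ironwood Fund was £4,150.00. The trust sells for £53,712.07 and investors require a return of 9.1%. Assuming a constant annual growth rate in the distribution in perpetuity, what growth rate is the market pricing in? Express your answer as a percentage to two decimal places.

1.28%

P = D₀(1+g)/(r−g) ⇒ P(r−g) = D₀(1+g) ⇒ g(P+D₀) = P·r − D₀
g = (P·r − D₀)/(P + D₀) = (£53,712.07×0.091 − £4,150.00) / (£53,712.07 + £4,150.00) = 0.012751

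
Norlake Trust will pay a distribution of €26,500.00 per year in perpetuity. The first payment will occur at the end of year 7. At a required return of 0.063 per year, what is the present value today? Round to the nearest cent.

Value at end of year 6: C / r = €26,500.00 / 0.063 = €420,634.9206
Discount to today: PV = €420,634.9206 / (1 + 0.063)^6 = €420,634.9206 / 1.442778 = €291,545.09

€291545.09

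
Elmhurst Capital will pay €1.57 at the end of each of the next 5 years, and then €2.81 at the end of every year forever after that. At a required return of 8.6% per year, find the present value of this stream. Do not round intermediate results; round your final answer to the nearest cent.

€27.80

PV of 5-year annuity: €1.57 × [1 − (1+0.086)^−5] / 0.086 = 6.17066
Perpetuity value at year 5: €2.81 / 0.086 = 32.67442
PV of perpetuity: 32.67442 / (1+0.086)^5 = 21.63011
Total PV = 6.17066 + 21.63011 = 27.80077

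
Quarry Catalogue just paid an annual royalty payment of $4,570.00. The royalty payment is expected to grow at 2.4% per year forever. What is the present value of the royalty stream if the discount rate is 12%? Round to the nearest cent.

$48746.67

D₁ = D₀ × (1 + g) = $4,570.00 × 1.024 = $4,679.6800
Growing perpetuity: P = D₁ / (r − g) = $4,679.6800 / (0.12 − 0.024) = $48,746.67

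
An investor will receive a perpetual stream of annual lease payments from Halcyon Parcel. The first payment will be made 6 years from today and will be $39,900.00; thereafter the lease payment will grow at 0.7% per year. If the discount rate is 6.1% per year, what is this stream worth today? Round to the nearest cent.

$549543.68

Value at end of year 5: C₁ / (r − g) = $39,900.00 / (0.061 − 0.007) = $738,888.8889
Discount to today: PV = $738,888.8889 / (1 + 0.061)^5 = $738,888.8889 / 1.344550 = $549,543.68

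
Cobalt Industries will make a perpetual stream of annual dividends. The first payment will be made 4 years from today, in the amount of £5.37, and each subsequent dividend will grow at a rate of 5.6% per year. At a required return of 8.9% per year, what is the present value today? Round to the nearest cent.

£126.00

Value at end of year 3: C₁ / (r − g) = £5.37 / (0.089 − 0.056) = £162.7273
Discount to today: PV = £162.7273 / (1 + 0.089)^3 = £162.7273 / 1.291468 = £126.00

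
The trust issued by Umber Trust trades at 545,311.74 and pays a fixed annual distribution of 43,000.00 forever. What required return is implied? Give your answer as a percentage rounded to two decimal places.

7.89%

P = C/r ⇒ r = C/P = 43,000.00/545,311.74 = 0.078854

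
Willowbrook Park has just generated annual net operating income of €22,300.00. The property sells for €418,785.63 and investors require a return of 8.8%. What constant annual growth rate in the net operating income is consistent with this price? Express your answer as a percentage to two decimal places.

P = D₀(1+g)/(r−g) ⇒ P(r−g) = D₀(1+g) ⇒ g(P+D₀) = P·r − D₀
g = (P·r − D₀)/(P + D₀) = (€418,785.63×0.088 − €22,300.00) / (€418,785.63 + €22,300.00) = 0.032994

3.30%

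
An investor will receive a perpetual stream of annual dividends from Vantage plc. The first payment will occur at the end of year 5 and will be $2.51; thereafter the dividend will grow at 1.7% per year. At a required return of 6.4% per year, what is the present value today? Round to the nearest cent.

$41.67

Value at end of year 4: C₁ / (r − g) = $2.51 / (0.064 − 0.017) = $53.4043
Discount to today: PV = $53.4043 / (1 + 0.064)^4 = $53.4043 / 1.281641 = $41.67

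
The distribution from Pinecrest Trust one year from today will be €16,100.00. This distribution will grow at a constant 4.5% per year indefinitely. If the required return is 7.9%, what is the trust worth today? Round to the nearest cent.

Growing perpetuity: P = D₁ / (r − g) = €16,100.0000 / (0.079 − 0.045) = €473,529.41

€473529.41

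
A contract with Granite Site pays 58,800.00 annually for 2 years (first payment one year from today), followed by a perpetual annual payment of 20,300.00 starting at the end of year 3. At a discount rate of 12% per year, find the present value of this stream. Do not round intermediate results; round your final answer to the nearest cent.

234233.63

PV of 2-year annuity: 58,800.00 × [1 − (1+0.12)^−2] / 0.12 = 99375.00000
Perpetuity value at year 2: 20,300.00 / 0.12 = 169166.66667
PV of perpetuity: 169166.66667 / (1+0.12)^2 = 134858.63095
Total PV = 99375.00000 + 134858.63095 = 234233.63095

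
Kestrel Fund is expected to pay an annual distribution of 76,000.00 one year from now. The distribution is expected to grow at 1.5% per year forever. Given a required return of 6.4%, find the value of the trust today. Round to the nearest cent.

Growing perpetuity: P = D₁ / (r − g) = 76,000.0000 / (0.064 − 0.015) = 1,551,020.41

1551020.41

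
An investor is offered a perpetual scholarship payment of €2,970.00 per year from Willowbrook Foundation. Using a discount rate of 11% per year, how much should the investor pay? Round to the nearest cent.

Level perpetuity: PV = C / r = €2,970.00 / 0.11 = €27,000.00

€27000.00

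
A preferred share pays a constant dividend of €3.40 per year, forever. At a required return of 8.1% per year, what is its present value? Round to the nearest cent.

Level perpetuity: PV = C / r = €3.40 / 0.081 = €41.98

€41.98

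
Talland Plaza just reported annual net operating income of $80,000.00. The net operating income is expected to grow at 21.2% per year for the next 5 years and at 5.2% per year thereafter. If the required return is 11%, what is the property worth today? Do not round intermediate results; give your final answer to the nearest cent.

D_1 = 96960.00000
D_2 = 117515.52000
D_3 = 142428.81024
D_4 = 172623.71801
D_5 = 209219.94623
Terminal value at year 5: TV = D_5×(1+g_2)/(r−g_2) = 220099.38343/0.058 = 3794816.95574
P_0 = D_1/(1+r)^1 + D_2/(1+r)^2 + D_3/(1+r)^3 + D_4/(1+r)^4 + D_5/(1+r)^5 + TV/(1+r)^5
    = 87351.35135 + 95378.23229 + 104142.71850 + 113712.58993 + 124161.85495 + 2252039.16212 = 2776785.90913

$2776785.91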